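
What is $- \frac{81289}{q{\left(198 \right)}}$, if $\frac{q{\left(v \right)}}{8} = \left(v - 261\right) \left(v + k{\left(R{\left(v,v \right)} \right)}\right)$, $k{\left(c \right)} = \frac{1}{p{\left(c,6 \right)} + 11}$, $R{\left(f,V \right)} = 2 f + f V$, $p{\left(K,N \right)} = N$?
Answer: $\frac{2873}{3528} \approx 0.81434$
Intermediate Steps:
$R{\left(f,V \right)} = 2 f + V f$
$k{\left(c \right)} = \frac{1}{17}$ ($k{\left(c \right)} = \frac{1}{6 + 11} = \frac{1}{17}$)
$q{\left(v \right)} = 8 \left(-261 + v\right) \left(\frac{1}{17} + v\right)$ ($q{\left(v \right)} = 8 \left(v - 261\right) \left(v + \frac{1}{17}\right) = 8 \left(-261 + v\right) \left(\frac{1}{17} + v\right)$)
$- \frac{81289}{q{\left(198 \right)}} = - \frac{81289}{- \frac{2088}{17} + 8 \cdot 198^{2} - \frac{7026624}{17}} = - \frac{81289}{- \frac{2088}{17} + 8 \cdot 39204 - \frac{7026624}{17}} = - \frac{81289}{- \frac{2088}{17} + 313632 - \frac{7026624}{17}} = - \frac{81289}{- \frac{1696968}{17}} = \left(-81289\right) \left(- \frac{17}{1696968}\right) = \frac{2873}{3528}$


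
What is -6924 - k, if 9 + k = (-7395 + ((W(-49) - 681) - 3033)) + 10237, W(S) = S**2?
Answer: -8444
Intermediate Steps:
k = 1520 (k = -9 + ((-7395 + (((-49)**2 - 681) - 3033)) + 10237) = -9 + ((-7395 + ((2401 - 681) - 3033)) + 10237) = -9 + ((-7395 + (1720 - 3033)) + 10237) = -9 + ((-7395 - 1313) + 10237) = -9 + (-8708 + 10237) = -9 + 1529 = 1520)
-6924 - k = -6924 - 1*1520 = -6924 - 1520 = -8444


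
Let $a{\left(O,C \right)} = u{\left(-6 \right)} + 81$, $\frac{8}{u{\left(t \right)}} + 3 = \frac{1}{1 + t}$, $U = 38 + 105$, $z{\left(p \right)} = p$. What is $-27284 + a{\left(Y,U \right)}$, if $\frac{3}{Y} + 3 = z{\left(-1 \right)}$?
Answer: $- \frac{54411}{2} \approx -27206.0$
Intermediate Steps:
$U = 143$
$u{\left(t \right)} = \frac{8}{-3 + \frac{1}{1 + t}}$
$Y = - \frac{3}{4}$ ($Y = \frac{3}{-3 - 1} = \frac{3}{-4} = 3 \left(- \frac{1}{4}\right) = - \frac{3}{4} \approx -0.75$)
$a{\left(O,C \right)} = \frac{157}{2}$ ($a{\left(O,C \right)} = \frac{8 \left(-1 - -6\right)}{2 + 3 \left(-6\right)} + 81 = \frac{8 \left(-1 + 6\right)}{2 - 18} + 81 = 8 \frac{1}{-16} \cdot 5 + 81 = 8 \left(- \frac{1}{16}\right) 5 + 81 = - \frac{5}{2} + 81 = \frac{157}{2}$)
$-27284 + a{\left(Y,U \right)} = -27284 + \frac{157}{2} = - \frac{54411}{2}$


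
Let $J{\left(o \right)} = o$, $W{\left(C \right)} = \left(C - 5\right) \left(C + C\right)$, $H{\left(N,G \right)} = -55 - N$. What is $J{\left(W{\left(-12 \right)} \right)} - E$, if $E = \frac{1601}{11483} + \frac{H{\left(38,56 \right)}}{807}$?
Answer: $\frac{1260207520}{3088927} \approx 407.98$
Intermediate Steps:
$W{\left(C \right)} = 2 C \left(-5 + C\right)$ ($W{\left(C \right)} = \left(-5 + C\right) 2 C = 2 C \left(-5 + C\right)$)
$E = \frac{74696}{3088927}$ ($E = \frac{1601}{11483} + \frac{-55 - 38}{807} = 1601 \cdot \frac{1}{11483} + \left(-55 - 38\right) \frac{1}{807} = \frac{1601}{11483} - \frac{31}{269} = \frac{74696}{3088927} \approx 0.024182$)
$J{\left(W{\left(-12 \right)} \right)} - E = 2 \left(-12\right) \left(-5 - 12\right) - \frac{74696}{3088927} = 2 \left(-12\right) \left(-17\right) - \frac{74696}{3088927} = 408 - \frac{74696}{3088927} = \frac{1260207520}{3088927}$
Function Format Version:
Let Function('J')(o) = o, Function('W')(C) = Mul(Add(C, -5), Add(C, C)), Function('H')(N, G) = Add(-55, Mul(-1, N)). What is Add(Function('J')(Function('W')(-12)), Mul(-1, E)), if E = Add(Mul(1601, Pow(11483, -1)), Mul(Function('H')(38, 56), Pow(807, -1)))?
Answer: Rational(1260207520, 3088927) ≈ 407.98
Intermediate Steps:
Function('W')(C) = Mul(2, C, Add(-5, C)) (Function('W')(C) = Mul(Add(-5, C), Mul(2, C)) = Mul(2, C, Add(-5, C)))
E = Rational(74696, 3088927) (E = Add(Mul(1601, Pow(11483, -1)), Mul(Add(-55, Mul(-1, 38)), Pow(807, -1))) = Add(Mul(1601, Rational(1, 11483)), Mul(Add(-55, -38), Rational(1, 807))) = Add(Rational(1601, 11483), Mul(-93, Rational(1, 807))) = Add(Rational(1601, 11483), Rational(-31, 269)) = Rational(74696, 3088927) ≈ 0.024182)
Add(Function('J')(Function('W')(-12)), Mul(-1, E)) = Add(Mul(2, -12, Add(-5, -12)), Mul(-1, Rational(74696, 3088927))) = Add(Mul(2, -12, -17), Rational(-74696, 3088927)) = Add(408, Rational(-74696, 3088927)) = Rational(1260207520, 3088927)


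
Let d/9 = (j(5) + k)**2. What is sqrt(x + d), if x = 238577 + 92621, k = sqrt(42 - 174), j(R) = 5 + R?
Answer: sqrt(330910 + 360*I*sqrt(33)) ≈ 575.25 + 1.797*I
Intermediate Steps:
k = 2*I*sqrt(33) (k = sqrt(-132) = 2*I*sqrt(33) ≈ 11.489*I)
d = 9*(10 + 2*I*sqrt(33))**2 (d = 9*((5 + 5) + 2*I*sqrt(33))**2 = 9*(10 + 2*I*sqrt(33))**2 ≈ -288.0 + 2068.0*I)
x = 331198
sqrt(x + d) = sqrt(331198 + (-288 + 360*I*sqrt(33))) = sqrt(330910 + 360*I*sqrt(33))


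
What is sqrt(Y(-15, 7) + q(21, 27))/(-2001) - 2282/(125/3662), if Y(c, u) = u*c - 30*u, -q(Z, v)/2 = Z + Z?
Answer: -8356684/125 - I*sqrt(399)/2001 ≈ -66854.0 - 0.0099825*I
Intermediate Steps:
q(Z, v) = -4*Z (q(Z, v) = -2*(Z + Z) = -4*Z)
Y(c, u) = -30*u + c*u (Y(c, u) = c*u - 30*u = -30*u + c*u)
sqrt(Y(-15, 7) + q(21, 27))/(-2001) - 2282/(125/3662) = sqrt(7*(-30 - 15) - 4*21)/(-2001) - 2282/(125/3662) = sqrt(7*(-45) - 84)*(-1/2001) - 2282/(125*(1/3662)) = sqrt(-315 - 84)*(-1/2001) - 2282/125/3662 = sqrt(-399)*(-1/2001) - 2282*3662/125 = (I*sqrt(399))*(-1/2001) - 8356684/125 = -I*sqrt(399)/2001 - 8356684/125 = -8356684/125 - I*sqrt(399)/2001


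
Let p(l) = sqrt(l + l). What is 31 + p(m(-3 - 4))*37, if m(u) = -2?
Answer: 31 + 74*I ≈ 31.0 + 74.0*I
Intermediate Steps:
p(l) = sqrt(2)*sqrt(l) (p(l) = sqrt(2*l) = sqrt(2)*sqrt(l))
31 + p(m(-3 - 4))*37 = 31 + (sqrt(2)*sqrt(-2))*37 = 31 + (sqrt(2)*(I*sqrt(2)))*37 = 31 + (2*I)*37 = 31 + 74*I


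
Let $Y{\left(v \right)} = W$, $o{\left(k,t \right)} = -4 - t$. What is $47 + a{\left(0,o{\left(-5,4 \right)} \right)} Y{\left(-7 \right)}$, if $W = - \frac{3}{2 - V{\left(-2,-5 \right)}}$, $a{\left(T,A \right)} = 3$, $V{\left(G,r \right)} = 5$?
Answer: $50$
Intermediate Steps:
$W = 1$ ($W = - \frac{3}{2 - 5} = - \frac{3}{-3} = \left(-3\right) \left(- \frac{1}{3}\right) = 1$)
$Y{\left(v \right)} = 1$
$47 + a{\left(0,o{\left(-5,4 \right)} \right)} Y{\left(-7 \right)} = 47 + 3 \cdot 1 = 47 + 3 = 50$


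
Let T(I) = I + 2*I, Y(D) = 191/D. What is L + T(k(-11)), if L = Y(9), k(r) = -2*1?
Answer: 137/9 ≈ 15.222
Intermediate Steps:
k(r) = -2
T(I) = 3*I
L = 191/9 ≈ 21.222
L + T(k(-11)) = 191/9 + 3*(-2) = 191/9 - 6 = 137/9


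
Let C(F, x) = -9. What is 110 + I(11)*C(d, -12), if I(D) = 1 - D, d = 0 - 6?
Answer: 200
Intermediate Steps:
d = -6
110 + I(11)*C(d, -12) = 110 + (1 - 1*11)*(-9) = 110 + (1 - 11)*(-9) = 110 - 10*(-9) = 110 + 90 = 200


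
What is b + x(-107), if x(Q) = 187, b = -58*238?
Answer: -13617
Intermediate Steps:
b = -13804
b + x(-107) = -13804 + 187 = -13617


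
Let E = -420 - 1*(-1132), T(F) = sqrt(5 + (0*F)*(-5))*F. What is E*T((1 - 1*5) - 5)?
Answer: -6408*sqrt(5) ≈ -14329.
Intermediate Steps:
T(F) = F*sqrt(5) (T(F) = sqrt(5 + 0*(-5))*F = sqrt(5 + 0)*F = sqrt(5)*F = F*sqrt(5))
E = 712 (E = -420 + 1132 = 712)
E*T((1 - 1*5) - 5) = 712*(((1 - 1*5) - 5)*sqrt(5)) = 712*(((1 - 5) - 5)*sqrt(5)) = 712*((-4 - 5)*sqrt(5)) = 712*(-9*sqrt(5)) = -6408*sqrt(5)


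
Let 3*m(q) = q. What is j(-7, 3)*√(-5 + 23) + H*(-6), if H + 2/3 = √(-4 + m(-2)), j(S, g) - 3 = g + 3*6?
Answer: 4 + 72*√2 - 2*I*√42 ≈ 105.82 - 12.961*I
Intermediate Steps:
j(S, g) = 21 + g (j(S, g) = 3 + (g + 3*6) = 3 + (g + 18) = 3 + (18 + g) = 21 + g)
m(q) = q/3
H = -⅔ + I*√42/3 (H = -⅔ + √(-4 + (⅓)*(-2)) = -⅔ + √(-4 - ⅔) = -⅔ + √(-14/3) = -⅔ + I*√42/3 ≈ -0.66667 + 2.1602*I)
j(-7, 3)*√(-5 + 23) + H*(-6) = (21 + 3)*√(-5 + 23) + (-⅔ + I*√42/3)*(-6) = 24*√18 + (4 - 2*I*√42) = 24*(3*√2) + (4 - 2*I*√42) = 72*√2 + (4 - 2*I*√42) = 4 + 72*√2 - 2*I*√42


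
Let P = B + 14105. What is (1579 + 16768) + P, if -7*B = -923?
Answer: 228087/7 ≈ 32584.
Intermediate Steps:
B = 923/7 (B = -⅐*(-923) = 923/7 ≈ 131.86)
P = 99658/7 (P = 923/7 + 14105 = 99658/7 ≈ 14237.)
(1579 + 16768) + P = (1579 + 16768) + 99658/7 = 18347 + 99658/7 = 228087/7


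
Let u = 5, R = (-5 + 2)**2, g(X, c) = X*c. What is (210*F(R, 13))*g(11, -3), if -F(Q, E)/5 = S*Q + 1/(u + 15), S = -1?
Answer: -620235/2 ≈ -3.1012e+5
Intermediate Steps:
R = 9 (R = (-3)**2 = 9)
F(Q, E) = -1/4 + 5*Q (F(Q, E) = -5*(-Q + 1/(5 + 15)) = -5*(-Q + 1/20) = -5*(1/20 - Q) = -1/4 + 5*Q)
(210*F(R, 13))*g(11, -3) = (210*(-1/4 + 5*9))*(11*(-3)) = (210*(-1/4 + 45))*(-33) = (210*(179/4))*(-33) = (18795/2)*(-33) = -620235/2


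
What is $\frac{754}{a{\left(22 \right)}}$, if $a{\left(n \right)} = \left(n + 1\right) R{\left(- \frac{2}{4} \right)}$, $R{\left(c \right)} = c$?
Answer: $- \frac{1508}{23} \approx -65.565$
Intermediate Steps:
$a{\left(n \right)} = - \frac{1}{2} - \frac{n}{2}$ ($a{\left(n \right)} = \left(n + 1\right) \left(- \frac{2}{4}\right) = \left(1 + n\right) \left(\left(-2\right) \frac{1}{4}\right) = \left(1 + n\right) \left(- \frac{1}{2}\right) = - \frac{1}{2} - \frac{n}{2}$)
$\frac{754}{a{\left(22 \right)}} = \frac{754}{- \frac{1}{2} - 11} = \frac{754}{- \frac{23}{2}} = 754 \left(- \frac{2}{23}\right) = - \frac{1508}{23}$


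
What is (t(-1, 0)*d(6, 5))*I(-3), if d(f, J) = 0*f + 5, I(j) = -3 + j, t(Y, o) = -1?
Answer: 30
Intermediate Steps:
d(f, J) = 5 (d(f, J) = 0 + 5 = 5)
(t(-1, 0)*d(6, 5))*I(-3) = (-1*5)*(-3 - 3) = -5*(-6) = 30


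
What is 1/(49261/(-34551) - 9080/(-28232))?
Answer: -121930479/134626684 ≈ -0.90569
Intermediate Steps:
1/(49261/(-34551) - 9080/(-28232)) = 1/(49261*(-1/34551) - 9080*(-1/28232)) = 1/(-49261/34551 + 1135/3529) = 1/(-134626684/121930479) = -121930479/134626684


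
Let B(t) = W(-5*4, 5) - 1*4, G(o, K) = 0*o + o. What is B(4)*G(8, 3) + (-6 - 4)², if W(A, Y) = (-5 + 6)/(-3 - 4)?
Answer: 468/7 ≈ 66.857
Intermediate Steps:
W(A, Y) = -⅐ (W(A, Y) = 1/(-7) = 1*(-⅐) = -⅐)
G(o, K) = o (G(o, K) = 0 + o = o)
B(t) = -29/7 (B(t) = -⅐ - 1*4 = -⅐ - 4 = -29/7)
B(4)*G(8, 3) + (-6 - 4)² = -29/7*8 + (-6 - 4)² = -232/7 + (-10)² = -232/7 + 100 = 468/7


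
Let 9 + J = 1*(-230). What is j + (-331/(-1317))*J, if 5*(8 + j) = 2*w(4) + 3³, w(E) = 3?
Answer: -404764/6585 ≈ -61.468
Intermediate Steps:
J = -239 (J = -9 + 1*(-230) = -9 - 230 = -239)
j = -7/5 (j = -8 + (2*3 + 3³)/5 = -8 + (6 + 27)/5 = -8 + (⅕)*33 = -8 + 33/5 = -7/5 ≈ -1.4000)
j + (-331/(-1317))*J = -7/5 - 331/(-1317)*(-239) = -7/5 - 331*(-1/1317)*(-239) = -7/5 + (331/1317)*(-239) = -7/5 - 79109/1317 = -404764/6585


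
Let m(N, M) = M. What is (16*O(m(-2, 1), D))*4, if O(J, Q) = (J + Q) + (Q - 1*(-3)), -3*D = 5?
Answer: 128/3 ≈ 42.667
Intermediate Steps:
D = -5/3 (D = -1/3*5 = -5/3 ≈ -1.6667)
O(J, Q) = 3 + J + 2*Q (O(J, Q) = (J + Q) + (Q + 3) = (J + Q) + (3 + Q) = 3 + J + 2*Q)
(16*O(m(-2, 1), D))*4 = (16*(3 + 1 + 2*(-5/3)))*4 = (16*(3 + 1 - 10/3))*4 = (16*(2/3))*4 = (32/3)*4 = 128/3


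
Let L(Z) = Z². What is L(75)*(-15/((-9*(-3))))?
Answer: -3125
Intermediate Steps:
L(75)*(-15/((-9*(-3)))) = 75²*(-15/((-9*(-3)))) = 5625*(-15/27) = 5625*(-15*1/27) = 5625*(-5/9) = -3125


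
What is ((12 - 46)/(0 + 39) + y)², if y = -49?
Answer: 3783025/1521 ≈ 2487.2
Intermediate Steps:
((12 - 46)/(0 + 39) + y)² = ((12 - 46)/(0 + 39) - 49)² = (-34/39 - 49)² = (-1945/39)² = 3783025/1521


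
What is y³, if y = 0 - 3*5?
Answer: -3375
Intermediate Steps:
y = -15 (y = 0 - 15 = -15)
y³ = (-15)³ = -3375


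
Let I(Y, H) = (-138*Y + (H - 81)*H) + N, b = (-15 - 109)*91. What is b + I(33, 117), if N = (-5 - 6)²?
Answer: -11505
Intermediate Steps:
N = 121 (N = (-11)² = 121)
b = -11284 (b = -124*91 = -11284)
I(Y, H) = 121 - 138*Y + H*(-81 + H) (I(Y, H) = (-138*Y + (H - 81)*H) + 121 = (-138*Y + (-81 + H)*H) + 121 = (-138*Y + H*(-81 + H)) + 121 = 121 - 138*Y + H*(-81 + H))
b + I(33, 117) = -11284 + (121 + 117² - 138*33 - 81*117) = -11284 + (121 + 13689 - 4554 - 9477) = -11284 - 221 = -11505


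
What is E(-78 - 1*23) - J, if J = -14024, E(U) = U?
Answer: 13923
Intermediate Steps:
E(-78 - 1*23) - J = (-78 - 1*23) - 1*(-14024) = (-78 - 23) + 14024 = -101 + 14024 = 13923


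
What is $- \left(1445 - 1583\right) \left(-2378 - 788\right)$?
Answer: $-436908$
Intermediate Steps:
$- \left(1445 - 1583\right) \left(-2378 - 788\right) = - \left(-138\right) \left(-3166\right) = \left(-1\right) 436908 = -436908$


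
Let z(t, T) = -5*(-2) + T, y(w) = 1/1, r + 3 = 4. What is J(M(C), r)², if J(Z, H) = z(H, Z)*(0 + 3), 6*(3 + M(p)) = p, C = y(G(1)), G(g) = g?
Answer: 1849/4 ≈ 462.25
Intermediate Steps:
r = 1 (r = -3 + 4 = 1)
y(w) = 1
z(t, T) = 10 + T
C = 1
M(p) = -3 + p/6
J(Z, H) = 30 + 3*Z (J(Z, H) = (10 + Z)*(0 + 3) = (10 + Z)*3 = 30 + 3*Z)
J(M(C), r)² = (30 + 3*(-3 + (⅙)*1))² = (30 + 3*(-3 + ⅙))² = (30 + 3*(-17/6))² = (30 - 17/2)² = (43/2)² = 1849/4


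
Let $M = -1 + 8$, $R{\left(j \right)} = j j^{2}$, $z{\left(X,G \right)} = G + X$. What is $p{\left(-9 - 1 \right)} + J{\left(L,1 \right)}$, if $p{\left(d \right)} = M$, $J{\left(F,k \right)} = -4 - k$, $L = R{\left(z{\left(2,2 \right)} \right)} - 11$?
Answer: $2$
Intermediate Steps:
$R{\left(j \right)} = j^{3}$
$L = 53$ ($L = \left(2 + 2\right)^{3} - 11 = 4^{3} - 11 = 64 - 11 = 53$)
$M = 7$
$p{\left(d \right)} = 7$
$p{\left(-9 - 1 \right)} + J{\left(L,1 \right)} = 7 - 5 = 2$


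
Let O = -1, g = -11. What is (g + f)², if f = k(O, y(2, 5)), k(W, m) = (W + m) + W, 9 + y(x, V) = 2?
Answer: 400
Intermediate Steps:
y(x, V) = -7 (y(x, V) = -9 + 2 = -7)
k(W, m) = m + 2*W
f = -9 (f = -7 + 2*(-1) = -7 - 2 = -9)
(g + f)² = (-11 - 9)² = (-20)² = 400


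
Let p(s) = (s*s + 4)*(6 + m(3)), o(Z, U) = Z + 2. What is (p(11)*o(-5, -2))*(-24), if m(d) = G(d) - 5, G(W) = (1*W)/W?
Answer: 18000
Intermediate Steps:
o(Z, U) = 2 + Z
G(W) = 1 (G(W) = W/W = 1)
m(d) = -4 (m(d) = 1 - 5 = -4)
p(s) = 8 + 2*s² (p(s) = (s*s + 4)*(6 - 4) = (s² + 4)*2 = (4 + s²)*2 = 8 + 2*s²)
(p(11)*o(-5, -2))*(-24) = ((8 + 2*11²)*(2 - 5))*(-24) = ((8 + 2*121)*(-3))*(-24) = ((8 + 242)*(-3))*(-24) = (250*(-3))*(-24) = -750*(-24) = 18000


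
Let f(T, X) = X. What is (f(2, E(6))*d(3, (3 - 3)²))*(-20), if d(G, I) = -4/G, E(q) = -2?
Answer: -160/3 ≈ -53.333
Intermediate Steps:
(f(2, E(6))*d(3, (3 - 3)²))*(-20) = -(-8)/3*(-20) = -2*(-4/3)*(-20) = (8/3)*(-20) = -160/3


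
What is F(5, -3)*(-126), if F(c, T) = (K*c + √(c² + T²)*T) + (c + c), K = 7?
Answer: -5670 + 378*√34 ≈ -3465.9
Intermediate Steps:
F(c, T) = 9*c + T*√(T² + c²) (F(c, T) = (7*c + √(c² + T²)*T) + (c + c) = (7*c + √(T² + c²)*T) + 2*c = (7*c + T*√(T² + c²)) + 2*c = 9*c + T*√(T² + c²))
F(5, -3)*(-126) = (9*5 - 3*√((-3)² + 5²))*(-126) = (45 - 3*√(9 + 25))*(-126) = (45 - 3*√34)*(-126) = -5670 + 378*√34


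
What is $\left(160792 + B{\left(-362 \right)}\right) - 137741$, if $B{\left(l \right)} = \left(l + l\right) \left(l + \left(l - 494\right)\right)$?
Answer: $904883$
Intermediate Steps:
$B{\left(l \right)} = 2 l \left(-494 + 2 l\right)$ ($B{\left(l \right)} = 2 l \left(l + \left(-494 + l\right)\right) = 2 l \left(-494 + 2 l\right)$)
$\left(160792 + B{\left(-362 \right)}\right) - 137741 = \left(160792 + 4 \left(-362\right) \left(-247 - 362\right)\right) - 137741 = \left(160792 + 4 \left(-362\right) \left(-609\right)\right) - 137741 = \left(160792 + 881832\right) - 137741 = 1042624 - 137741 = 904883$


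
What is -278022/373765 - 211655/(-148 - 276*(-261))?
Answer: -99095676611/26869218320 ≈ -3.6881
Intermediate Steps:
-278022/373765 - 211655/(-148 - 276*(-261)) = -278022*1/373765 - 211655/(-148 + 72036) = -278022/373765 - 211655/71888 = -99095676611/26869218320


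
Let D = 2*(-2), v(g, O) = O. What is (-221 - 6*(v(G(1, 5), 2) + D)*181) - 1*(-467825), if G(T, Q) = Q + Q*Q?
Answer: 469776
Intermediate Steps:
G(T, Q) = Q + Q²
D = -4
(-221 - 6*(v(G(1, 5), 2) + D)*181) - 1*(-467825) = (-221 - 6*(2 - 4)*181) - 1*(-467825) = (-221 - 6*(-2)*181) + 467825 = (-221 + 12*181) + 467825 = (-221 + 2172) + 467825 = 1951 + 467825 = 469776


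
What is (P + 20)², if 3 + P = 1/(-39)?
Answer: 438244/1521 ≈ 288.13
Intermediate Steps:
P = -118/39 (P = -3 + 1/(-39) = -3 - 1/39 = -118/39 ≈ -3.0256)
(P + 20)² = (-118/39 + 20)² = (662/39)² = 438244/1521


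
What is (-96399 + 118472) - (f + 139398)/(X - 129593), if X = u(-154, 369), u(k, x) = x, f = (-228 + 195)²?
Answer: 2852501839/129224 ≈ 22074.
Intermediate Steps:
f = 1089 (f = (-33)² = 1089)
X = 369
(-96399 + 118472) - (f + 139398)/(X - 129593) = (-96399 + 118472) - (1089 + 139398)/(369 - 129593) = 22073 - 140487/(-129224) = 22073 - 140487*(-1)/129224 = 22073 - 1*(-140487/129224) = 22073 + 140487/129224 = 2852501839/129224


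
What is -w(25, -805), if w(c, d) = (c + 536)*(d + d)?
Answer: 903210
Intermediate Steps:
w(c, d) = 2*d*(536 + c) (w(c, d) = (536 + c)*(2*d) = 2*d*(536 + c))
-w(25, -805) = -2*(-805)*(536 + 25) = -2*(-805)*561 = -1*(-903210) = 903210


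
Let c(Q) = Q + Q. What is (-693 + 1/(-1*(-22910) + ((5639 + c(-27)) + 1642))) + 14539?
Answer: 417276903/30137 ≈ 13846.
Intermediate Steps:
c(Q) = 2*Q
(-693 + 1/(-1*(-22910) + ((5639 + c(-27)) + 1642))) + 14539 = (-693 + 1/(-1*(-22910) + ((5639 + 2*(-27)) + 1642))) + 14539 = (-693 + 1/(22910 + ((5639 - 54) + 1642))) + 14539 = (-693 + 1/(22910 + (5585 + 1642))) + 14539 = (-693 + 1/(22910 + 7227)) + 14539 = (-693 + 1/30137) + 14539 = -20884940/30137 + 14539 = 417276903/30137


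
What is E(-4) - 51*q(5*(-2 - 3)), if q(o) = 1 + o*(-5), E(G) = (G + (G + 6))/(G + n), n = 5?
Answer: -6428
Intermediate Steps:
E(G) = (6 + 2*G)/(5 + G) (E(G) = (G + (G + 6))/(G + 5) = (G + (6 + G))/(5 + G) = (6 + 2*G)/(5 + G))
q(o) = 1 - 5*o
E(-4) - 51*q(5*(-2 - 3)) = 2*(3 - 4)/(5 - 4) - 51*(1 - 25*(-2 - 3)) = 2*(-1)/1 - 51*(1 - 25*(-5)) = 2*1*(-1) - 51*(1 - 5*(-25)) = -2 - 51*(1 + 125) = -2 - 51*126 = -2 - 6426 = -6428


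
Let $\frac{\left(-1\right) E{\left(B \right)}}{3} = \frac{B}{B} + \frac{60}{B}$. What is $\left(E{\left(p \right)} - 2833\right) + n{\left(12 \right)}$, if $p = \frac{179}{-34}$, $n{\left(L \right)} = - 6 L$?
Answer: $- \frac{514412}{179} \approx -2873.8$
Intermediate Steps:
$p = - \frac{179}{34}$ ($p = 179 \left(- \frac{1}{34}\right) = - \frac{179}{34} \approx -5.2647$)
$E{\left(B \right)} = -3 - \frac{180}{B}$ ($E{\left(B \right)} = - 3 \left(\frac{B}{B} + \frac{60}{B}\right) = - 3 \left(1 + \frac{60}{B}\right) = -3 - \frac{180}{B}$)
$\left(E{\left(p \right)} - 2833\right) + n{\left(12 \right)} = \left(\left(-3 - \frac{180}{- \frac{179}{34}}\right) - 2833\right) - 72 = \left(\left(-3 - - \frac{6120}{179}\right) - 2833\right) - 72 = \left(\left(-3 + \frac{6120}{179}\right) - 2833\right) - 72 = \left(\frac{5583}{179} - 2833\right) - 72 = - \frac{501524}{179} - 72 = - \frac{514412}{179}$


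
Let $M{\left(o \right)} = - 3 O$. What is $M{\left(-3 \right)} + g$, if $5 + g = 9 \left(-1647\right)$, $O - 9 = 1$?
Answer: $-14858$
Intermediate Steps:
$O = 10$ ($O = 9 + 1 = 10$)
$g = -14828$ ($g = -5 + 9 \left(-1647\right) = -5 - 14823 = -14828$)
$M{\left(o \right)} = -30$ ($M{\left(o \right)} = \left(-3\right) 10 = -30$)
$M{\left(-3 \right)} + g = -30 - 14828 = -14858$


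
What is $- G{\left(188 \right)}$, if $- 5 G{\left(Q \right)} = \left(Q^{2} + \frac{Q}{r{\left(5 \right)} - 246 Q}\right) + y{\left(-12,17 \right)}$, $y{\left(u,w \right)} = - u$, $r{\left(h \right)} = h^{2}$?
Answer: $\frac{326852040}{46223} \approx 7071.2$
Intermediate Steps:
$G{\left(Q \right)} = - \frac{12}{5} - \frac{Q^{2}}{5} - \frac{Q}{5 \left(25 - 246 Q\right)}$ ($G{\left(Q \right)} = - \frac{\left(Q^{2} + \frac{Q}{5^{2} - 246 Q}\right) - -12}{5} = - \frac{\left(Q^{2} + \frac{Q}{25 - 246 Q}\right) + 12}{5} = - \frac{12 + Q^{2} + \frac{Q}{25 - 246 Q}}{5} = - \frac{12}{5} - \frac{Q^{2}}{5} - \frac{Q}{5 \left(25 - 246 Q\right)}$)
$- G{\left(188 \right)} = - \frac{300 - 554788 - 246 \cdot 188^{3} + 25 \cdot 188^{2}}{5 \left(-25 + 246 \cdot 188\right)} = - \frac{300 - 554788 - 1634589312 + 25 \cdot 35344}{5 \left(-25 + 46248\right)} = - \frac{300 - 554788 - 1634589312 + 883600}{5 \cdot 46223} = - \frac{-1634260200}{5 \cdot 46223} = \left(-1\right) \left(- \frac{326852040}{46223}\right) = \frac{326852040}{46223}$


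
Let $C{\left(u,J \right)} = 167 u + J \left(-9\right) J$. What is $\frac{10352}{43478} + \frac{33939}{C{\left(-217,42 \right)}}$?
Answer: $- \frac{468052681}{1132927985} \approx -0.41314$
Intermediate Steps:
$C{\left(u,J \right)} = - 9 J^{2} + 167 u$ ($C{\left(u,J \right)} = 167 u + - 9 J J = 167 u - 9 J^{2} = - 9 J^{2} + 167 u$)
$\frac{10352}{43478} + \frac{33939}{C{\left(-217,42 \right)}} = \frac{10352}{43478} + \frac{33939}{- 9 \cdot 42^{2} + 167 \left(-217\right)} = 10352 \cdot \frac{1}{43478} + \frac{33939}{\left(-9\right) 1764 - 36239} = \frac{5176}{21739} + \frac{33939}{-15876 - 36239} = \frac{5176}{21739} + \frac{33939}{-52115} = \frac{5176}{21739} + 33939 \left(- \frac{1}{52115}\right) = \frac{5176}{21739} - \frac{33939}{52115} = - \frac{468052681}{1132927985}$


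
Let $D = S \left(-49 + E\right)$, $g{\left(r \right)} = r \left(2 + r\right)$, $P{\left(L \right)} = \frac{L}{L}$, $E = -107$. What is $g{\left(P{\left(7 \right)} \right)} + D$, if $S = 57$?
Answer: $-8889$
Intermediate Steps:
$P{\left(L \right)} = 1$
$D = -8892$ ($D = 57 \left(-49 - 107\right) = 57 \left(-156\right) = -8892$)
$g{\left(P{\left(7 \right)} \right)} + D = 1 \left(2 + 1\right) - 8892 = 1 \cdot 3 - 8892 = 3 - 8892 = -8889$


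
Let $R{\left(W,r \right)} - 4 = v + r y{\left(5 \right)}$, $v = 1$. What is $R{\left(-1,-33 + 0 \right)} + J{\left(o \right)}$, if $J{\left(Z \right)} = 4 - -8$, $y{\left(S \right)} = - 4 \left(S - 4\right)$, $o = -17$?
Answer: $149$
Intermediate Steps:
$y{\left(S \right)} = 16 - 4 S$ ($y{\left(S \right)} = - 4 \left(-4 + S\right) = 16 - 4 S$)
$J{\left(Z \right)} = 12$ ($J{\left(Z \right)} = 4 + 8 = 12$)
$R{\left(W,r \right)} = 5 - 4 r$ ($R{\left(W,r \right)} = 4 + \left(1 + r \left(16 - 20\right)\right) = 4 + \left(1 + r \left(-4\right)\right) = 4 - \left(-1 + 4 r\right) = 5 - 4 r$)
$R{\left(-1,-33 + 0 \right)} + J{\left(o \right)} = \left(5 - 4 \left(-33 + 0\right)\right) + 12 = \left(5 - -132\right) + 12 = \left(5 + 132\right) + 12 = 137 + 12 = 149$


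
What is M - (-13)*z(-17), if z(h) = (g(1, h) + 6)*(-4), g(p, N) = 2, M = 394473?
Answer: 394057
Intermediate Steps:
z(h) = -32 (z(h) = (2 + 6)*(-4) = 8*(-4) = -32)
M - (-13)*z(-17) = 394473 - (-13)*(-32) = 394473 - 1*416 = 394473 - 416 = 394057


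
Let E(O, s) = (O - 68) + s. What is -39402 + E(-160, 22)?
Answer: -39608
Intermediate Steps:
E(O, s) = -68 + O + s (E(O, s) = (-68 + O) + s = -68 + O + s)
-39402 + E(-160, 22) = -39402 + (-68 - 160 + 22) = -39402 - 206 = -39608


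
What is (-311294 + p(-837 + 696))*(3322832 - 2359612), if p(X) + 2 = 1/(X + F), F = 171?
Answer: -899539503038/3 ≈ -2.9985e+11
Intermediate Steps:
p(X) = -2 + 1/(171 + X) (p(X) = -2 + 1/(X + 171) = -2 + 1/(171 + X))
(-311294 + p(-837 + 696))*(3322832 - 2359612) = (-311294 + (-341 - 2*(-837 + 696))/(171 + (-837 + 696)))*(3322832 - 2359612) = (-311294 + (-341 - 2*(-141))/(171 - 141))*963220 = (-311294 + (-341 + 282)/30)*963220 = (-311294 + (1/30)*(-59))*963220 = (-311294 - 59/30)*963220 = -9338879/30*963220 = -899539503038/3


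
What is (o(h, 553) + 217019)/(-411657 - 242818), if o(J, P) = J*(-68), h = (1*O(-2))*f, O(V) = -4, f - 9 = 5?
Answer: -220827/654475 ≈ -0.33741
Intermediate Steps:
f = 14 (f = 9 + 5 = 14)
h = -56 (h = (1*(-4))*14 = -4*14 = -56)
o(J, P) = -68*J
(o(h, 553) + 217019)/(-411657 - 242818) = (-68*(-56) + 217019)/(-411657 - 242818) = (3808 + 217019)/(-654475) = 220827*(-1/654475) = -220827/654475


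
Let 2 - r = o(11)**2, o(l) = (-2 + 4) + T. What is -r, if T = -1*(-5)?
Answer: 47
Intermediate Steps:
T = 5
o(l) = 7 (o(l) = (-2 + 4) + 5 = 2 + 5 = 7)
r = -47 (r = 2 - 1*7**2 = 2 - 1*49 = 2 - 49 = -47)
-r = -1*(-47) = 47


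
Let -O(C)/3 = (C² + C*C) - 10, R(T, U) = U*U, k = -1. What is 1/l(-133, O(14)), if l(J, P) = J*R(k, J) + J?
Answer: -1/2352770 ≈ -4.2503e-7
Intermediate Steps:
R(T, U) = U²
O(C) = 30 - 6*C² (O(C) = -3*((C² + C*C) - 10) = -3*((C² + C²) - 10) = -3*(2*C² - 10) = -3*(-10 + 2*C²) = 30 - 6*C²)
l(J, P) = J + J³ (l(J, P) = J*J² + J = J³ + J = J + J³)
1/l(-133, O(14)) = 1/(-133 + (-133)³) = 1/(-133 - 2352637) = 1/(-2352770) = -1/2352770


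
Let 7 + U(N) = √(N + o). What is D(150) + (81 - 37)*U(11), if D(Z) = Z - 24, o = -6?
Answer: -182 + 44*√5 ≈ -83.613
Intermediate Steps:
D(Z) = -24 + Z
U(N) = -7 + √(-6 + N) (U(N) = -7 + √(N - 6) = -7 + √(-6 + N))
D(150) + (81 - 37)*U(11) = (-24 + 150) + (81 - 37)*(-7 + √(-6 + 11)) = 126 + 44*(-7 + √5) = 126 + (-308 + 44*√5) = -182 + 44*√5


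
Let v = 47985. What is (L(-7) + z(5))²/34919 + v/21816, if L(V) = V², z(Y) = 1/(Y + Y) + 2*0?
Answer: 14401520383/6348274200 ≈ 2.2686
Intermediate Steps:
z(Y) = 1/(2*Y) (z(Y) = 1/(2*Y) + 0 = 1/(2*Y))
(L(-7) + z(5))²/34919 + v/21816 = ((-7)² + (½)/5)²/34919 + 47985/21816 = (49 + (½)*(⅕))²*(1/34919) + 47985*(1/21816) = (49 + ⅒)²*(1/34919) + 15995/7272 = (491/10)²*(1/34919) + 15995/7272 = (241081/100)*(1/34919) + 15995/7272 = 241081/3491900 + 15995/7272 = 14401520383/6348274200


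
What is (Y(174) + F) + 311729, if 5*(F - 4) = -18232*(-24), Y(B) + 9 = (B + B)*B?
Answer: 2298948/5 ≈ 4.5979e+5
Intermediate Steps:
Y(B) = -9 + 2*B² (Y(B) = -9 + (B + B)*B = -9 + (2*B)*B = -9 + 2*B²)
F = 437588/5 (F = 4 + (-18232*(-24))/5 = 4 + (⅕)*437568 = 4 + 437568/5 = 437588/5 ≈ 87518.)
(Y(174) + F) + 311729 = ((-9 + 2*174²) + 437588/5) + 311729 = ((-9 + 2*30276) + 437588/5) + 311729 = ((-9 + 60552) + 437588/5) + 311729 = (60543 + 437588/5) + 311729 = 740303/5 + 311729 = 2298948/5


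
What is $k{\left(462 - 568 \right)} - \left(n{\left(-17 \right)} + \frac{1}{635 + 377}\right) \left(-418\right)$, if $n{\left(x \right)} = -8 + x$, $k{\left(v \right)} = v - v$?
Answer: $- \frac{480681}{46} \approx -10450.0$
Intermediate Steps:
$k{\left(v \right)} = 0$
$k{\left(462 - 568 \right)} - \left(n{\left(-17 \right)} + \frac{1}{635 + 377}\right) \left(-418\right) = 0 - \left(\left(-8 - 17\right) + \frac{1}{635 + 377}\right) \left(-418\right) = 0 - \left(-25 + \frac{1}{1012}\right) \left(-418\right) = 0 - \left(- \frac{25299}{1012}\right) \left(-418\right) = 0 - \frac{480681}{46} = - \frac{480681}{46}$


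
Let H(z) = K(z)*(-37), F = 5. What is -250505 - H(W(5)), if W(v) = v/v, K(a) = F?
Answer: -250320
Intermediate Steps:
K(a) = 5
W(v) = 1
H(z) = -185 (H(z) = 5*(-37) = -185)
-250505 - H(W(5)) = -250505 - 1*(-185) = -250505 + 185 = -250320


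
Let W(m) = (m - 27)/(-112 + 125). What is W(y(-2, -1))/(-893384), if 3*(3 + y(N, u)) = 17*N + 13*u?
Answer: 137/34841976 ≈ 3.9320e-6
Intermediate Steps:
y(N, u) = -3 + 13*u/3 + 17*N/3 (y(N, u) = -3 + (17*N + 13*u)/3 = -3 + (13*u + 17*N)/3 = -3 + (13*u/3 + 17*N/3) = -3 + 13*u/3 + 17*N/3)
W(m) = -27/13 + m/13 (W(m) = (-27 + m)/13 = (-27 + m)*(1/13) = -27/13 + m/13)
W(y(-2, -1))/(-893384) = (-27/13 + (-3 + (13/3)*(-1) + (17/3)*(-2))/13)/(-893384) = (-27/13 + (-3 - 13/3 - 34/3)/13)*(-1/893384) = (-27/13 + (1/13)*(-56/3))*(-1/893384) = (-27/13 - 56/39)*(-1/893384) = -137/39*(-1/893384) = 137/34841976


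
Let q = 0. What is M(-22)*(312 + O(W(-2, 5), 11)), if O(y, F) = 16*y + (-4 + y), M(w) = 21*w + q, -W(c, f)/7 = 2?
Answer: -32340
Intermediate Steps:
W(c, f) = -14 (W(c, f) = -7*2 = -14)
M(w) = 21*w (M(w) = 21*w + 0 = 21*w)
O(y, F) = -4 + 17*y
M(-22)*(312 + O(W(-2, 5), 11)) = (21*(-22))*(312 + (-4 + 17*(-14))) = -462*(312 + (-4 - 238)) = -462*(312 - 242) = -462*70 = -32340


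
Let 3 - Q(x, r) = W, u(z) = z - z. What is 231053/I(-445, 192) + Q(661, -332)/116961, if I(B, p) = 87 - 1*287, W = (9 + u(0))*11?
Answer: -9008069711/7797400 ≈ -1155.3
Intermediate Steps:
u(z) = 0
W = 99 (W = (9 + 0)*11 = 9*11 = 99)
I(B, p) = -200 (I(B, p) = 87 - 287 = -200)
Q(x, r) = -96 (Q(x, r) = 3 - 1*99 = 3 - 99 = -96)
231053/I(-445, 192) + Q(661, -332)/116961 = 231053/(-200) - 96/116961 = 231053*(-1/200) - 96*1/116961 = -231053/200 - 32/38987 = -9008069711/7797400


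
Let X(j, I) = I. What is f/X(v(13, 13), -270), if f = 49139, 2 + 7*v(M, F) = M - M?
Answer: -49139/270 ≈ -182.00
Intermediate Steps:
v(M, F) = -2/7 (v(M, F) = -2/7 + (M - M)/7 = -2/7 + (⅐)*0 = -2/7 + 0 = -2/7)
f/X(v(13, 13), -270) = 49139/(-270) = 49139*(-1/270) = -49139/270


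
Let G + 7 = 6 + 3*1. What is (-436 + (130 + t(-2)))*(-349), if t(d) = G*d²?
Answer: 104002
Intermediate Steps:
G = 2 (G = -7 + (6 + 3*1) = -7 + (6 + 3) = -7 + 9 = 2)
t(d) = 2*d²
(-436 + (130 + t(-2)))*(-349) = (-436 + (130 + 2*(-2)²))*(-349) = (-436 + (130 + 2*4))*(-349) = (-436 + (130 + 8))*(-349) = (-436 + 138)*(-349) = -298*(-349) = 104002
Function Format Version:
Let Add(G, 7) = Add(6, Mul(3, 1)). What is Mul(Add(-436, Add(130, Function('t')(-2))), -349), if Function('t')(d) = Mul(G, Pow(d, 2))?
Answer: 104002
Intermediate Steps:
G = 2 (G = Add(-7, Add(6, Mul(3, 1))) = Add(-7, Add(6, 3)) = Add(-7, 9) = 2)
Function('t')(d) = Mul(2, Pow(d, 2))
Mul(Add(-436, Add(130, Function('t')(-2))), -349) = Mul(Add(-436, Add(130, Mul(2, Pow(-2, 2)))), -349) = Mul(Add(-436, Add(130, Mul(2, 4))), -349) = Mul(Add(-436, Add(130, 8)), -349) = Mul(Add(-436, 138), -349) = Mul(-298, -349) = 104002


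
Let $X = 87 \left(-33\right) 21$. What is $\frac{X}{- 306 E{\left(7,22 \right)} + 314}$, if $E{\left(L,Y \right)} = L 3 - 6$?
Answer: $\frac{60291}{4276} \approx 14.1$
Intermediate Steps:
$X = -60291$ ($X = \left(-2871\right) 21 = -60291$)
$E{\left(L,Y \right)} = -6 + 3 L$ ($E{\left(L,Y \right)} = 3 L - 6 = -6 + 3 L$)
$\frac{X}{- 306 E{\left(7,22 \right)} + 314} = - \frac{60291}{- 306 \left(-6 + 3 \cdot 7\right) + 314} = - \frac{60291}{- 306 \left(-6 + 21\right) + 314} = - \frac{60291}{\left(-306\right) 15 + 314} = - \frac{60291}{-4590 + 314} = - \frac{60291}{-4276} = \left(-60291\right) \left(- \frac{1}{4276}\right) = \frac{60291}{4276}$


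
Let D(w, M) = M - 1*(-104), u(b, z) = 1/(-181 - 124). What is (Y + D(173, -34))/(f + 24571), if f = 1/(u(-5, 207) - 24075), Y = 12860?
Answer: 94943386680/180421805891 ≈ 0.52623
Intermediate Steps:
u(b, z) = -1/305 (u(b, z) = 1/(-305) = -1/305)
D(w, M) = 104 + M (D(w, M) = M + 104 = 104 + M)
f = -305/7342876 (f = 1/(-1/305 - 24075) = 1/(-7342876/305) = -305/7342876 ≈ -4.1537e-5)
(Y + D(173, -34))/(f + 24571) = (12860 + (104 - 34))/(-305/7342876 + 24571) = (12860 + 70)/(180421805891/7342876) = 12930*(7342876/180421805891) = 94943386680/180421805891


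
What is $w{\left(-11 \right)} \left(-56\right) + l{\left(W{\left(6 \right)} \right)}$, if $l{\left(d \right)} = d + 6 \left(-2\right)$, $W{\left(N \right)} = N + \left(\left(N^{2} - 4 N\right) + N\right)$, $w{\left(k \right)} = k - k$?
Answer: $12$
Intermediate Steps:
$w{\left(k \right)} = 0$
$W{\left(N \right)} = N^{2} - 2 N$ ($W{\left(N \right)} = N + \left(N^{2} - 3 N\right) = N^{2} - 2 N$)
$l{\left(d \right)} = -12 + d$ ($l{\left(d \right)} = d - 12 = -12 + d$)
$w{\left(-11 \right)} \left(-56\right) + l{\left(W{\left(6 \right)} \right)} = 0 \left(-56\right) - \left(12 - 6 \left(-2 + 6\right)\right) = 0 + \left(-12 + 6 \cdot 4\right) = 0 + \left(-12 + 24\right) = 0 + 12 = 12$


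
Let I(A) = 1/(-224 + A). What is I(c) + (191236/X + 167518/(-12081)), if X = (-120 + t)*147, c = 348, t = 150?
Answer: 32487946079/1101062340 ≈ 29.506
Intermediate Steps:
X = 4410 (X = (-120 + 150)*147 = 30*147 = 4410)
I(c) + (191236/X + 167518/(-12081)) = 1/(-224 + 348) + (191236/4410 + 167518/(-12081)) = 1/124 + (191236*(1/4410) + 167518*(-1/12081)) = 1/124 + (95618/2205 - 167518/12081) = 1/124 + 261927956/8879535 = 32487946079/1101062340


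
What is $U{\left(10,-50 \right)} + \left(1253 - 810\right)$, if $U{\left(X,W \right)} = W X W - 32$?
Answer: $25411$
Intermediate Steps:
$U{\left(X,W \right)} = -32 + X W^{2}$ ($U{\left(X,W \right)} = X W^{2} - 32 = -32 + X W^{2}$)
$U{\left(10,-50 \right)} + \left(1253 - 810\right) = \left(-32 + 10 \left(-50\right)^{2}\right) + \left(1253 - 810\right) = \left(-32 + 10 \cdot 2500\right) + 443 = \left(-32 + 25000\right) + 443 = 24968 + 443 = 25411$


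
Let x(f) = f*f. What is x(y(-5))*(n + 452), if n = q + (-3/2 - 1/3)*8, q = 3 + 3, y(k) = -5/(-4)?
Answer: 16625/24 ≈ 692.71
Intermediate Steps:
y(k) = 5/4 (y(k) = -5*(-1/4) = 5/4)
q = 6
x(f) = f**2
n = -26/3 (n = 6 + (-3/2 - 1/3)*8 = 6 - 11/6*8 = 6 - 44/3 = -26/3 ≈ -8.6667)
x(y(-5))*(n + 452) = (5/4)**2*(-26/3 + 452) = (25/16)*(1330/3) = 16625/24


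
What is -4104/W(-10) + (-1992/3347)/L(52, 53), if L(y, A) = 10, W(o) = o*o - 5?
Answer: -723948/16735 ≈ -43.260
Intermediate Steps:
W(o) = -5 + o² (W(o) = o² - 5 = -5 + o²)
-4104/W(-10) + (-1992/3347)/L(52, 53) = -4104/(-5 + (-10)²) - 1992/3347/10 = -4104/(-5 + 100) - 1992*1/3347*(⅒) = -4104/95 - 1992/3347*⅒ = -4104*1/95 - 996/16735 = -216/5 - 996/16735 = -723948/16735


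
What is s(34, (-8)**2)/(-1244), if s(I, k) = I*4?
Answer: -34/311 ≈ -0.10932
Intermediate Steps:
s(I, k) = 4*I
s(34, (-8)**2)/(-1244) = (4*34)/(-1244) = 136*(-1/1244) = -34/311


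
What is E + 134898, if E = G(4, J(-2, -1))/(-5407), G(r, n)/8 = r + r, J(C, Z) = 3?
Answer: 729393422/5407 ≈ 1.3490e+5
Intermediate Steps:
G(r, n) = 16*r (G(r, n) = 8*(r + r) = 8*(2*r) = 16*r)
E = -64/5407 (E = (16*4)/(-5407) = -1/5407*64 = -64/5407 ≈ -0.011837)
E + 134898 = -64/5407 + 134898 = 729393422/5407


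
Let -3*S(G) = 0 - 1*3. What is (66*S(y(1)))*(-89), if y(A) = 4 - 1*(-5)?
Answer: -5874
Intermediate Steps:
y(A) = 9 (y(A) = 4 + 5 = 9)
S(G) = 1 (S(G) = -(0 - 1*3)/3 = -(0 - 3)/3 = -1/3*(-3) = 1)
(66*S(y(1)))*(-89) = (66*1)*(-89) = 66*(-89) = -5874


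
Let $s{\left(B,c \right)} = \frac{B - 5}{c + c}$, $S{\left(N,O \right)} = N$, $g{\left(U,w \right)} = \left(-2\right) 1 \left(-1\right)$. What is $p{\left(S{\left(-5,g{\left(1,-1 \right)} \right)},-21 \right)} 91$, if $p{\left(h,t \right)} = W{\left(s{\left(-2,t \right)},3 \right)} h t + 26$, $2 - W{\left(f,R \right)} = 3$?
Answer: $-7189$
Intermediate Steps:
$g{\left(U,w \right)} = 2$ ($g{\left(U,w \right)} = \left(-2\right) \left(-1\right) = 2$)
$s{\left(B,c \right)} = \frac{-5 + B}{2 c}$
$W{\left(f,R \right)} = -1$ ($W{\left(f,R \right)} = 2 - 3 = -1$)
$p{\left(h,t \right)} = 26 - h t$ ($p{\left(h,t \right)} = - h t + 26 = 26 - h t$)
$p{\left(S{\left(-5,g{\left(1,-1 \right)} \right)},-21 \right)} 91 = \left(26 - \left(-5\right) \left(-21\right)\right) 91 = \left(26 - 105\right) 91 = \left(-79\right) 91 = -7189$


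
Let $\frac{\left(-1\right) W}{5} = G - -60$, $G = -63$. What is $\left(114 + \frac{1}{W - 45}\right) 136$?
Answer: $\frac{232492}{15} \approx 15499.0$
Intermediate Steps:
$W = 15$ ($W = - 5 \left(-63 - -60\right) = - 5 \left(-63 + 60\right) = \left(-5\right) \left(-3\right) = 15$)
$\left(114 + \frac{1}{W - 45}\right) 136 = \left(114 + \frac{1}{15 - 45}\right) 136 = \left(114 + \frac{1}{-30}\right) 136 = \left(114 - \frac{1}{30}\right) 136 = \frac{3419}{30} \cdot 136 = \frac{232492}{15}$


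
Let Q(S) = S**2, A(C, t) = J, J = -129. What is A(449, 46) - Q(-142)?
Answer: -20293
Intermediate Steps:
A(C, t) = -129
A(449, 46) - Q(-142) = -129 - 1*(-142)**2 = -129 - 1*20164 = -129 - 20164 = -20293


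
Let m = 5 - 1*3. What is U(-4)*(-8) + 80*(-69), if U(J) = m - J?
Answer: -5568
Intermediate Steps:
m = 2 (m = 5 - 3 = 2)
U(J) = 2 - J
U(-4)*(-8) + 80*(-69) = (2 - 1*(-4))*(-8) + 80*(-69) = (2 + 4)*(-8) - 5520 = 6*(-8) - 5520 = -48 - 5520 = -5568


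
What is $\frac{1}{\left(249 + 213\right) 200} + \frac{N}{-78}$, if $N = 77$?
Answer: $- \frac{1185787}{1201200} \approx -0.98717$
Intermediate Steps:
$\frac{1}{\left(249 + 213\right) 200} + \frac{N}{-78} = \frac{1}{\left(249 + 213\right) 200} + \frac{77}{-78} = \frac{1}{462} \cdot \frac{1}{200} + 77 \left(- \frac{1}{78}\right) = \frac{1}{462} \cdot \frac{1}{200} - \frac{77}{78} = \frac{1}{92400} - \frac{77}{78} = - \frac{1185787}{1201200}$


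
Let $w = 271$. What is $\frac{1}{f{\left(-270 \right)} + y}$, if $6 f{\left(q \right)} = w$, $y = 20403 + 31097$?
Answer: $\frac{6}{309271} \approx 1.94 \cdot 10^{-5}$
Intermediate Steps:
$y = 51500$
$f{\left(q \right)} = \frac{271}{6}$ ($f{\left(q \right)} = \frac{1}{6} \cdot 271 = \frac{271}{6}$)
$\frac{1}{f{\left(-270 \right)} + y} = \frac{1}{\frac{271}{6} + 51500} = \frac{1}{\frac{309271}{6}} = \frac{6}{309271}$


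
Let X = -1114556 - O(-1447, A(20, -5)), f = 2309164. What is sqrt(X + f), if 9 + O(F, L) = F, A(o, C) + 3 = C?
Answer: 12*sqrt(8306) ≈ 1093.6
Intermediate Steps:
A(o, C) = -3 + C
O(F, L) = -9 + F
X = -1113100 (X = -1114556 - (-9 - 1447) = -1114556 - 1*(-1456) = -1114556 + 1456 = -1113100)
sqrt(X + f) = sqrt(-1113100 + 2309164) = sqrt(1196064) = 12*sqrt(8306)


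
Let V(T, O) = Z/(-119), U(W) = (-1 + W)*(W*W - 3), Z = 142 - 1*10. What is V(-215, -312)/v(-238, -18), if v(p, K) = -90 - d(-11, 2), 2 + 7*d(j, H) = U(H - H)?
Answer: 132/10727 ≈ 0.012305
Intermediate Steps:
Z = 132 (Z = 142 - 10 = 132)
U(W) = (-1 + W)*(-3 + W**2) (U(W) = (-1 + W)*(W**2 - 3) = (-1 + W)*(-3 + W**2))
V(T, O) = -132/119 (V(T, O) = 132/(-119) = 132*(-1/119) = -132/119)
d(j, H) = 1/7 (d(j, H) = -2/7 + (3 + (H - H)**3 - (H - H)**2 - 3*(H - H))/7 = -2/7 + (3 + 0**3 - 1*0**2 - 3*0)/7 = -2/7 + (3 + 0 - 1*0 + 0)/7 = -2/7 + (3 + 0 + 0 + 0)/7 = -2/7 + (1/7)*3 = -2/7 + 3/7 = 1/7)
v(p, K) = -631/7 (v(p, K) = -90 - 1*1/7 = -90 - 1/7 = -631/7)
V(-215, -312)/v(-238, -18) = -132/(119*(-631/7)) = -132/119*(-7/631) = 132/10727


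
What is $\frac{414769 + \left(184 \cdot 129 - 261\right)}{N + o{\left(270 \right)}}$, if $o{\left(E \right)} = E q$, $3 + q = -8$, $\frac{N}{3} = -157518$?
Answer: $- \frac{109561}{118881} \approx -0.9216$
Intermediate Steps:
$N = -472554$ ($N = 3 \left(-157518\right) = -472554$)
$q = -11$ ($q = -3 - 8 = -11$)
$o{\left(E \right)} = - 11 E$ ($o{\left(E \right)} = E \left(-11\right) = - 11 E$)
$\frac{414769 + \left(184 \cdot 129 - 261\right)}{N + o{\left(270 \right)}} = \frac{414769 + \left(184 \cdot 129 - 261\right)}{-472554 - 2970} = \frac{414769 + \left(23736 - 261\right)}{-472554 - 2970} = \frac{414769 + 23475}{-475524} = 438244 \left(- \frac{1}{475524}\right) = - \frac{109561}{118881}$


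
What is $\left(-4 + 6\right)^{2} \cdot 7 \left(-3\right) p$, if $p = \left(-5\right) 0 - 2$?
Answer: $168$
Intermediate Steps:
$p = -2$ ($p = 0 - 2 = -2$)
$\left(-4 + 6\right)^{2} \cdot 7 \left(-3\right) p = \left(-4 + 6\right)^{2} \cdot 7 \left(-3\right) \left(-2\right) = 2^{2} \left(\left(-21\right) \left(-2\right)\right) = 4 \cdot 42 = 168$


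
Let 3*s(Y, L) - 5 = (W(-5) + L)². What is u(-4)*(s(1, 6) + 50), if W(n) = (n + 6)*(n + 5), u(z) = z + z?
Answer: -1528/3 ≈ -509.33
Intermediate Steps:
u(z) = 2*z
W(n) = (5 + n)*(6 + n) (W(n) = (6 + n)*(5 + n) = (5 + n)*(6 + n))
s(Y, L) = 5/3 + L²/3 (s(Y, L) = 5/3 + ((30 + (-5)² + 11*(-5)) + L)²/3 = 5/3 + ((30 + 25 - 55) + L)²/3 = 5/3 + (0 + L)²/3 = 5/3 + L²/3)
u(-4)*(s(1, 6) + 50) = (2*(-4))*((5/3 + (⅓)*6²) + 50) = -8*((5/3 + (⅓)*36) + 50) = -8*((5/3 + 12) + 50) = -8*(41/3 + 50) = -8*191/3 = -1528/3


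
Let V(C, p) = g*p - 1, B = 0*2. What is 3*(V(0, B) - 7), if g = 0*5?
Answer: -24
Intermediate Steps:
g = 0
B = 0
V(C, p) = -1 (V(C, p) = 0*p - 1 = 0 - 1 = -1)
3*(V(0, B) - 7) = 3*(-1 - 7) = 3*(-8) = -24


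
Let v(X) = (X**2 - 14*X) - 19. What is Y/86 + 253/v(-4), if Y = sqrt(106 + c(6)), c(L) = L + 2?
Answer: 253/53 + sqrt(114)/86 ≈ 4.8977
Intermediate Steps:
c(L) = 2 + L
v(X) = -19 + X**2 - 14*X
Y = sqrt(114) (Y = sqrt(106 + (2 + 6)) = sqrt(106 + 8) = sqrt(114) ≈ 10.677)
Y/86 + 253/v(-4) = sqrt(114)/86 + 253/(-19 + (-4)**2 - 14*(-4)) = sqrt(114)*(1/86) + 253/(-19 + 16 + 56) = sqrt(114)/86 + 253/53 = 253/53 + sqrt(114)/86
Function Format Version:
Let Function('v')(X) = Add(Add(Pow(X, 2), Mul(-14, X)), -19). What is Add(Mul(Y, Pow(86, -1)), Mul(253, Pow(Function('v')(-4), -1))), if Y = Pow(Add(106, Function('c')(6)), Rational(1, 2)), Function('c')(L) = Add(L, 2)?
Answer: Add(Rational(253, 53), Mul(Rational(1, 86), Pow(114, Rational(1, 2)))) ≈ 4.8977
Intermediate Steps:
Function('c')(L) = Add(2, L)
Function('v')(X) = Add(-19, Pow(X, 2), Mul(-14, X))
Y = Pow(114, Rational(1, 2)) (Y = Pow(Add(106, Add(2, 6)), Rational(1, 2)) = Pow(Add(106, 8), Rational(1, 2)) = Pow(114, Rational(1, 2)) ≈ 10.677)
Add(Mul(Y, Pow(86, -1)), Mul(253, Pow(Function('v')(-4), -1))) = Add(Mul(Pow(114, Rational(1, 2)), Pow(86, -1)), Mul(253, Pow(Add(-19, Pow(-4, 2), Mul(-14, -4)), -1))) = Add(Mul(Pow(114, Rational(1, 2)), Rational(1, 86)), Mul(253, Pow(Add(-19, 16, 56), -1))) = Add(Mul(Rational(1, 86), Pow(114, Rational(1, 2))), Mul(253, Pow(53, -1))) = Add(Mul(Rational(1, 86), Pow(114, Rational(1, 2))), Mul(253, Rational(1, 53))) = Add(Mul(Rational(1, 86), Pow(114, Rational(1, 2))), Rational(253, 53)) = Add(Rational(253, 53), Mul(Rational(1, 86), Pow(114, Rational(1, 2))))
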